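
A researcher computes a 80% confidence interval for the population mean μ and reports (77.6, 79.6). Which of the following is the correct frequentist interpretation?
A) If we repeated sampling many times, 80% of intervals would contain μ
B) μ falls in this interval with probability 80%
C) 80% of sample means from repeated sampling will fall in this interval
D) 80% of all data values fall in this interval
A

A) Correct — this is the frequentist long-run coverage interpretation.
B) Wrong — μ is fixed; the randomness lives in the interval, not in μ.
C) Wrong — coverage applies to intervals containing μ, not to future x̄ values.
D) Wrong — a CI is about the parameter μ, not individual data values.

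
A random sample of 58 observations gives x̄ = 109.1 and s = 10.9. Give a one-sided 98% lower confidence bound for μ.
μ ≥ 106.09

Lower bound (one-sided):
t* = 2.102 (one-sided for 98%)
Lower bound = x̄ - t* · s/√n = 109.1 - 2.102 · 10.9/√58 = 106.09

We are 98% confident that μ ≥ 106.09.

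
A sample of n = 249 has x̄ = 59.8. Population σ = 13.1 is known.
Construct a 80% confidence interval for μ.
(58.74, 60.86)

z-interval (σ known):
z* = 1.282 for 80% confidence

Margin of error = z* · σ/√n = 1.282 · 13.1/√249 = 1.06

CI: (59.8 - 1.06, 59.8 + 1.06) = (58.74, 60.86)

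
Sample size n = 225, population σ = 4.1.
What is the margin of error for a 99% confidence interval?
Margin of error = 0.70

Margin of error = z* · σ/√n
= 2.576 · 4.1/√225
= 2.576 · 4.1/15.0000
= 0.70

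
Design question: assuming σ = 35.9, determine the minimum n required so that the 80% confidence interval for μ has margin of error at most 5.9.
n ≥ 61

For margin E ≤ 5.9:
n ≥ (z* · σ / E)²
n ≥ (1.282 · 35.9 / 5.9)²
n ≥ 60.85

Minimum n = 61 (rounding up)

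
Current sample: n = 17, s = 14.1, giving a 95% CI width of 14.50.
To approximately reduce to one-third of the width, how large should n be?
n ≈ 153

CI width ∝ 1/√n
To reduce width by factor 3, need √n to grow by 3 → need 3² = 9 times as many samples.

Current: n = 17, width = 14.50
New: n = 153, width ≈ 4.50

Width reduced by factor of 14.50/4.50 = 3.22.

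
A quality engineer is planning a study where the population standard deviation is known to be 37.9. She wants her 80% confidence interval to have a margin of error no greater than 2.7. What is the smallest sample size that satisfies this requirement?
n ≥ 324

For margin E ≤ 2.7:
n ≥ (z* · σ / E)²
n ≥ (1.282 · 37.9 / 2.7)²
n ≥ 323.84

Minimum n = 324 (rounding up)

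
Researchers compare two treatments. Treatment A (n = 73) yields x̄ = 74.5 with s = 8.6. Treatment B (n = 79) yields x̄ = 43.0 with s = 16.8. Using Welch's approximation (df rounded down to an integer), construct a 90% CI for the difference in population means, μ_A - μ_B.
(27.95, 35.05)

Difference: x̄₁ - x̄₂ = 31.50
SE = √(s₁²/n₁ + s₂²/n₂) = √(8.6²/73 + 16.8²/79) = 2.1415
df = 118.21 → 118 (Welch–Satterthwaite, rounded down)
t* = 1.658

CI: 31.50 ± 1.658 · 2.1415 = 31.50 ± 3.55 = (27.95, 35.05)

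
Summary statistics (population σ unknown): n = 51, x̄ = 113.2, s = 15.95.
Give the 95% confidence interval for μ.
(108.71, 117.69)

t-interval (σ unknown):
df = n - 1 = 50
t* = 2.009 for 95% confidence

Margin of error = t* · s/√n = 2.009 · 15.95/√51 = 4.49

CI: (108.71, 117.69)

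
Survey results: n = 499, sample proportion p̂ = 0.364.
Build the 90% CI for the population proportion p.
(0.329, 0.399)

Proportion CI:
SE = √(p̂(1-p̂)/n) = √(0.364 · 0.636 / 499) = 0.02154

z* = 1.645
Margin = z* · SE = 1.645 · 0.02154 = 0.0354

CI: 0.364 ± 0.0354 = (0.329, 0.399)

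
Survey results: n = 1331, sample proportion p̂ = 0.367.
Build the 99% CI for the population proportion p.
(0.333, 0.401)

Proportion CI:
SE = √(p̂(1-p̂)/n) = √(0.367 · 0.633 / 1331) = 0.01321

z* = 2.576
Margin = z* · SE = 2.576 · 0.01321 = 0.0340

CI: 0.367 ± 0.0340 = (0.333, 0.401)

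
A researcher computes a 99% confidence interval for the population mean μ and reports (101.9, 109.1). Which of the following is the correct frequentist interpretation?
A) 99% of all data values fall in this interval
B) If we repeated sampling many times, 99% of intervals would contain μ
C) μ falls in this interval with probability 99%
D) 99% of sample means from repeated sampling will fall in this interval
B

A) Wrong — a CI is about the parameter μ, not individual data values.
B) Correct — this is the frequentist long-run coverage interpretation.
C) Wrong — μ is fixed; the randomness lives in the interval, not in μ.
D) Wrong — coverage applies to intervals containing μ, not to future x̄ values.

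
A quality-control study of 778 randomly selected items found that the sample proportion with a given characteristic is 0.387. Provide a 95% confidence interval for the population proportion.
(0.353, 0.421)

Proportion CI:
SE = √(p̂(1-p̂)/n) = √(0.387 · 0.613 / 778) = 0.01746

z* = 1.960
Margin = z* · SE = 1.960 · 0.01746 = 0.0342

CI: 0.387 ± 0.0342 = (0.353, 0.421)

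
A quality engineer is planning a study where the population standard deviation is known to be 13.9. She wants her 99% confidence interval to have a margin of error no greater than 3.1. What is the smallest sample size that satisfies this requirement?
n ≥ 134

For margin E ≤ 3.1:
n ≥ (z* · σ / E)²
n ≥ (2.576 · 13.9 / 3.1)²
n ≥ 133.41

Minimum n = 134 (rounding up)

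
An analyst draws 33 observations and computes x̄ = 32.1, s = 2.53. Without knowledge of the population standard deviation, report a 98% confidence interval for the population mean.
(31.02, 33.18)

t-interval (σ unknown):
df = n - 1 = 32
t* = 2.449 for 98% confidence

Margin of error = t* · s/√n = 2.449 · 2.53/√33 = 1.08

CI: (31.02, 33.18)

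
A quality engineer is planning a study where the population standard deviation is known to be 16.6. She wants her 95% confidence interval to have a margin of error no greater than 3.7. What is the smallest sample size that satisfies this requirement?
n ≥ 78

For margin E ≤ 3.7:
n ≥ (z* · σ / E)²
n ≥ (1.960 · 16.6 / 3.7)²
n ≥ 77.33

Minimum n = 78 (rounding up)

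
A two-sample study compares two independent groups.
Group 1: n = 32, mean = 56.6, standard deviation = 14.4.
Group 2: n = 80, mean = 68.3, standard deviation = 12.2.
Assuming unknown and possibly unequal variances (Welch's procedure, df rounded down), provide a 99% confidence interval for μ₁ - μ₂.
(-19.44, -3.96)

Difference: x̄₁ - x̄₂ = -11.70
SE = √(s₁²/n₁ + s₂²/n₂) = √(14.4²/32 + 12.2²/80) = 2.8880
df = 49.75 → 49 (Welch–Satterthwaite, rounded down)
t* = 2.680

CI: -11.70 ± 2.680 · 2.8880 = -11.70 ± 7.74 = (-19.44, -3.96)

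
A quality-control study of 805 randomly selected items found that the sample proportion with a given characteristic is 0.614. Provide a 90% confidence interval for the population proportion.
(0.586, 0.642)

Proportion CI:
SE = √(p̂(1-p̂)/n) = √(0.614 · 0.386 / 805) = 0.01716

z* = 1.645
Margin = z* · SE = 1.645 · 0.01716 = 0.0282

CI: 0.614 ± 0.0282 = (0.586, 0.642)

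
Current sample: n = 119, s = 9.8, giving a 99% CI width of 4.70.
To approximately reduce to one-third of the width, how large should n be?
n ≈ 1071

CI width ∝ 1/√n
To reduce width by factor 3, need √n to grow by 3 → need 3² = 9 times as many samples.

Current: n = 119, width = 4.70
New: n = 1071, width ≈ 1.55

Width reduced by factor of 4.70/1.55 = 3.03.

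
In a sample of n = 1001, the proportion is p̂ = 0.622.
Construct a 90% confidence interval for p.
(0.597, 0.647)

Proportion CI:
SE = √(p̂(1-p̂)/n) = √(0.622 · 0.378 / 1001) = 0.01533

z* = 1.645
Margin = z* · SE = 1.645 · 0.01533 = 0.0252

CI: 0.622 ± 0.0252 = (0.597, 0.647)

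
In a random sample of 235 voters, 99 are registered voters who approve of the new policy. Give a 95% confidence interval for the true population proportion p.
(0.358, 0.484)

Proportion CI:
p̂ = 99/235 = 0.42128
SE = √(p̂(1-p̂)/n) = √(0.42128 · 0.57872 / 235) = 0.03221

z* = 1.960
Margin = z* · SE = 1.960 · 0.03221 = 0.0631

CI: 0.42128 ± 0.0631 = (0.358, 0.484)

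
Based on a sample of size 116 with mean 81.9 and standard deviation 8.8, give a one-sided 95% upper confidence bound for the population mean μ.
μ ≤ 83.25

Upper bound (one-sided):
t* = 1.658 (one-sided for 95%)
Upper bound = x̄ + t* · s/√n = 81.9 + 1.658 · 8.8/√116 = 83.25

We are 95% confident that μ ≤ 83.25.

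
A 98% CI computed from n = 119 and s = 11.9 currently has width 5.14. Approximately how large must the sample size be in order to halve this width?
n ≈ 476

CI width ∝ 1/√n
To reduce width by factor 2, need √n to grow by 2 → need 2² = 4 times as many samples.

Current: n = 119, width = 5.14
New: n = 476, width ≈ 2.55

Width reduced by factor of 5.14/2.55 = 2.02.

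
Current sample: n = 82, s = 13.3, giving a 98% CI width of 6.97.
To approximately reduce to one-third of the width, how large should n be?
n ≈ 738

CI width ∝ 1/√n
To reduce width by factor 3, need √n to grow by 3 → need 3² = 9 times as many samples.

Current: n = 82, width = 6.97
New: n = 738, width ≈ 2.28

Width reduced by factor of 6.97/2.28 = 3.06.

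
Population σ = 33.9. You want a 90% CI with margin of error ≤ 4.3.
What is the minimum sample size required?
n ≥ 169

For margin E ≤ 4.3:
n ≥ (z* · σ / E)²
n ≥ (1.645 · 33.9 / 4.3)²
n ≥ 168.19

Minimum n = 169 (rounding up)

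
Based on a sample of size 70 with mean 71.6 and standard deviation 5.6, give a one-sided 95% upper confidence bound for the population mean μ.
μ ≤ 72.72

Upper bound (one-sided):
t* = 1.667 (one-sided for 95%)
Upper bound = x̄ + t* · s/√n = 71.6 + 1.667 · 5.6/√70 = 72.72

We are 95% confident that μ ≤ 72.72.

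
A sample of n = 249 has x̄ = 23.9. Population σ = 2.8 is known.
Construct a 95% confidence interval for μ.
(23.55, 24.25)

z-interval (σ known):
z* = 1.960 for 95% confidence

Margin of error = z* · σ/√n = 1.960 · 2.8/√249 = 0.35

CI: (23.9 - 0.35, 23.9 + 0.35) = (23.55, 24.25)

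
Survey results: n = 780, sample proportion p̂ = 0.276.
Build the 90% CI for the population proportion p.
(0.250, 0.302)

Proportion CI:
SE = √(p̂(1-p̂)/n) = √(0.276 · 0.724 / 780) = 0.01601

z* = 1.645
Margin = z* · SE = 1.645 · 0.01601 = 0.0263

CI: 0.276 ± 0.0263 = (0.250, 0.302)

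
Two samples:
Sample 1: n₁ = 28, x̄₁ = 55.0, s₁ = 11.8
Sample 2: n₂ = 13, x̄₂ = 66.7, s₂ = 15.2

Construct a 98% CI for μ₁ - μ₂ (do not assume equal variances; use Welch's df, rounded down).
(-23.87, 0.47)

Difference: x̄₁ - x̄₂ = -11.70
SE = √(s₁²/n₁ + s₂²/n₂) = √(11.8²/28 + 15.2²/13) = 4.7692
df = 18.99 → 18 (Welch–Satterthwaite, rounded down)
t* = 2.552

CI: -11.70 ± 2.552 · 4.7692 = -11.70 ± 12.17 = (-23.87, 0.47)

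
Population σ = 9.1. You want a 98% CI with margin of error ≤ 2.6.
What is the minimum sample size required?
n ≥ 67

For margin E ≤ 2.6:
n ≥ (z* · σ / E)²
n ≥ (2.326 · 9.1 / 2.6)²
n ≥ 66.28

Minimum n = 67 (rounding up)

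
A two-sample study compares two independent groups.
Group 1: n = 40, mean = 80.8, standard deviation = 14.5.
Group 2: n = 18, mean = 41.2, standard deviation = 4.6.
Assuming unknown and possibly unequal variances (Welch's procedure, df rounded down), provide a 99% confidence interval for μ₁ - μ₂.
(32.82, 46.38)

Difference: x̄₁ - x̄₂ = 39.60
SE = √(s₁²/n₁ + s₂²/n₂) = √(14.5²/40 + 4.6²/18) = 2.5361
df = 52.38 → 52 (Welch–Satterthwaite, rounded down)
t* = 2.674

CI: 39.60 ± 2.674 · 2.5361 = 39.60 ± 6.78 = (32.82, 46.38)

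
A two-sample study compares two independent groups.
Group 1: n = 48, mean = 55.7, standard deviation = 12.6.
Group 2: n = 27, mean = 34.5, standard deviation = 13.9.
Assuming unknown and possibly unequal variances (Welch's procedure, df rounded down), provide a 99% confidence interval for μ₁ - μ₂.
(12.53, 29.87)

Difference: x̄₁ - x̄₂ = 21.20
SE = √(s₁²/n₁ + s₂²/n₂) = √(12.6²/48 + 13.9²/27) = 3.2347
df = 49.71 → 49 (Welch–Satterthwaite, rounded down)
t* = 2.680

CI: 21.20 ± 2.680 · 3.2347 = 21.20 ± 8.67 = (12.53, 29.87)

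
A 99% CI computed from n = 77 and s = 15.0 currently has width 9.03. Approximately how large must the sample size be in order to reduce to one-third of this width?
n ≈ 693

CI width ∝ 1/√n
To reduce width by factor 3, need √n to grow by 3 → need 3² = 9 times as many samples.

Current: n = 77, width = 9.03
New: n = 693, width ≈ 2.94

Width reduced by factor of 9.03/2.94 = 3.07.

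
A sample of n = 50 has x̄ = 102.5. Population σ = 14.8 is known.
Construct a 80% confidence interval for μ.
(99.82, 105.18)

z-interval (σ known):
z* = 1.282 for 80% confidence

Margin of error = z* · σ/√n = 1.282 · 14.8/√50 = 2.68

CI: (102.5 - 2.68, 102.5 + 2.68) = (99.82, 105.18)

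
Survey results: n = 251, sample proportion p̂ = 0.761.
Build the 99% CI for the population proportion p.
(0.692, 0.830)

Proportion CI:
SE = √(p̂(1-p̂)/n) = √(0.761 · 0.239 / 251) = 0.02692

z* = 2.576
Margin = z* · SE = 2.576 · 0.02692 = 0.0693

CI: 0.761 ± 0.0693 = (0.692, 0.830)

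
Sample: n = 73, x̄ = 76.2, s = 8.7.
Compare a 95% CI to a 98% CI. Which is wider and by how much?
98% CI is wider by 0.78

df = 72
95% CI: t* = 1.993, (74.17, 78.23), width = 2 · t* · s/√n = 4.06
98% CI: t* = 2.379, (73.78, 78.62), width = 2 · t* · s/√n = 4.84

The 98% CI is wider by 4.84 - 4.06 = 0.78.
Higher confidence requires a wider interval.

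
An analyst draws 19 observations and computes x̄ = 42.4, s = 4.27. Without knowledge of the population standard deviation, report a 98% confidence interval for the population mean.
(39.90, 44.90)

t-interval (σ unknown):
df = n - 1 = 18
t* = 2.552 for 98% confidence

Margin of error = t* · s/√n = 2.552 · 4.27/√19 = 2.50

CI: (39.90, 44.90)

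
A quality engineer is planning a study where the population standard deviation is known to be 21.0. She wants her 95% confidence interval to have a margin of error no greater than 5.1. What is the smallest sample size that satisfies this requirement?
n ≥ 66

For margin E ≤ 5.1:
n ≥ (z* · σ / E)²
n ≥ (1.960 · 21.0 / 5.1)²
n ≥ 65.13

Minimum n = 66 (rounding up)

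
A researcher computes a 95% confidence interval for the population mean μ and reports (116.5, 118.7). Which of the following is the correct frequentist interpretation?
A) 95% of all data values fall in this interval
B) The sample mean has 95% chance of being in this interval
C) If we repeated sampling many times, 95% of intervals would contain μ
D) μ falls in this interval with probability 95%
C

A) Wrong — a CI is about the parameter μ, not individual data values.
B) Wrong — x̄ is observed and sits in the interval by construction.
C) Correct — this is the frequentist long-run coverage interpretation.
D) Wrong — μ is fixed; the randomness lives in the interval, not in μ.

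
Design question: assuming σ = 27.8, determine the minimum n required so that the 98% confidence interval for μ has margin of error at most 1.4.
n ≥ 2134

For margin E ≤ 1.4:
n ≥ (z* · σ / E)²
n ≥ (2.326 · 27.8 / 1.4)²
n ≥ 2133.30

Minimum n = 2134 (rounding up)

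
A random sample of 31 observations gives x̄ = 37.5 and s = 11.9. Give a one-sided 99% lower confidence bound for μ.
μ ≥ 32.25

Lower bound (one-sided):
t* = 2.457 (one-sided for 99%)
Lower bound = x̄ - t* · s/√n = 37.5 - 2.457 · 11.9/√31 = 32.25

We are 99% confident that μ ≥ 32.25.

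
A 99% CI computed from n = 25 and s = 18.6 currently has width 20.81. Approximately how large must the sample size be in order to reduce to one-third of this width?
n ≈ 225

CI width ∝ 1/√n
To reduce width by factor 3, need √n to grow by 3 → need 3² = 9 times as many samples.

Current: n = 25, width = 20.81
New: n = 225, width ≈ 6.44

Width reduced by factor of 20.81/6.44 = 3.23.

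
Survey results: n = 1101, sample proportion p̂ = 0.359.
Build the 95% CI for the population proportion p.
(0.331, 0.387)

Proportion CI:
SE = √(p̂(1-p̂)/n) = √(0.359 · 0.641 / 1101) = 0.01446

z* = 1.960
Margin = z* · SE = 1.960 · 0.01446 = 0.0283

CI: 0.359 ± 0.0283 = (0.331, 0.387)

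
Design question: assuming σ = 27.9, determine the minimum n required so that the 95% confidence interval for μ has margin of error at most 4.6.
n ≥ 142

For margin E ≤ 4.6:
n ≥ (z* · σ / E)²
n ≥ (1.960 · 27.9 / 4.6)²
n ≥ 141.32

Minimum n = 142 (rounding up)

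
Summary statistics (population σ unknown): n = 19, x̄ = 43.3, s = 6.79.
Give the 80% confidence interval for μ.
(41.23, 45.37)

t-interval (σ unknown):
df = n - 1 = 18
t* = 1.330 for 80% confidence

Margin of error = t* · s/√n = 1.330 · 6.79/√19 = 2.07

CI: (41.23, 45.37)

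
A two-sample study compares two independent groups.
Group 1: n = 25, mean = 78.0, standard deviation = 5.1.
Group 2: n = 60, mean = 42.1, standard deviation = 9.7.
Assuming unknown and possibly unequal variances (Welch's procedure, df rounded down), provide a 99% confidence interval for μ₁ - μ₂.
(31.64, 40.16)

Difference: x̄₁ - x̄₂ = 35.90
SE = √(s₁²/n₁ + s₂²/n₂) = √(5.1²/25 + 9.7²/60) = 1.6151
df = 78.41 → 78 (Welch–Satterthwaite, rounded down)
t* = 2.640

CI: 35.90 ± 2.640 · 1.6151 = 35.90 ± 4.26 = (31.64, 40.16)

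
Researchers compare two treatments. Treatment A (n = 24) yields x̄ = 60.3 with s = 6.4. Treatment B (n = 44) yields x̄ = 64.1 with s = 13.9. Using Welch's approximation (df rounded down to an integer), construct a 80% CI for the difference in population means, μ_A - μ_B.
(-7.00, -0.60)

Difference: x̄₁ - x̄₂ = -3.80
SE = √(s₁²/n₁ + s₂²/n₂) = √(6.4²/24 + 13.9²/44) = 2.4694
df = 64.66 → 64 (Welch–Satterthwaite, rounded down)
t* = 1.295

CI: -3.80 ± 1.295 · 2.4694 = -3.80 ± 3.20 = (-7.00, -0.60)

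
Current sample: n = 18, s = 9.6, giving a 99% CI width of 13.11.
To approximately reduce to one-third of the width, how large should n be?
n ≈ 162

CI width ∝ 1/√n
To reduce width by factor 3, need √n to grow by 3 → need 3² = 9 times as many samples.

Current: n = 18, width = 13.11
New: n = 162, width ≈ 3.93

Width reduced by factor of 13.11/3.93 = 3.34.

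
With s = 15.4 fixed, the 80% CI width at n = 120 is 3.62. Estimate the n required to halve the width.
n ≈ 480

CI width ∝ 1/√n
To reduce width by factor 2, need √n to grow by 2 → need 2² = 4 times as many samples.

Current: n = 120, width = 3.62
New: n = 480, width ≈ 1.80

Width reduced by factor of 3.62/1.80 = 2.01.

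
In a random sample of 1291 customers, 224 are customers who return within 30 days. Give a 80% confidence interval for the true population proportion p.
(0.160, 0.187)

Proportion CI:
p̂ = 224/1291 = 0.17351
SE = √(p̂(1-p̂)/n) = √(0.17351 · 0.82649 / 1291) = 0.01054

z* = 1.282
Margin = z* · SE = 1.282 · 0.01054 = 0.0135

CI: 0.17351 ± 0.0135 = (0.160, 0.187)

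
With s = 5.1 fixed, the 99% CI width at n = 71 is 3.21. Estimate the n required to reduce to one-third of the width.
n ≈ 639

CI width ∝ 1/√n
To reduce width by factor 3, need √n to grow by 3 → need 3² = 9 times as many samples.

Current: n = 71, width = 3.21
New: n = 639, width ≈ 1.04

Width reduced by factor of 3.21/1.04 = 3.09.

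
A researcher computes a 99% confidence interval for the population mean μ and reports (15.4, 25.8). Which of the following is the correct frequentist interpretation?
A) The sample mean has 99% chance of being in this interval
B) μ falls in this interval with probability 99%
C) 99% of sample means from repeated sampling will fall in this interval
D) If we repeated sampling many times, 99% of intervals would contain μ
D

A) Wrong — x̄ is observed and sits in the interval by construction.
B) Wrong — μ is fixed; the randomness lives in the interval, not in μ.
C) Wrong — coverage applies to intervals containing μ, not to future x̄ values.
D) Correct — this is the frequentist long-run coverage interpretation.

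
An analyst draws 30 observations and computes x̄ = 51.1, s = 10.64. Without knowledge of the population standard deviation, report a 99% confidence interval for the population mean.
(45.75, 56.45)

t-interval (σ unknown):
df = n - 1 = 29
t* = 2.756 for 99% confidence

Margin of error = t* · s/√n = 2.756 · 10.64/√30 = 5.35

CI: (45.75, 56.45)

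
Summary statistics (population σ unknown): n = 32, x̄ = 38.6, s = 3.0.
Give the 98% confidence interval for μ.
(37.30, 39.90)

t-interval (σ unknown):
df = n - 1 = 31
t* = 2.453 for 98% confidence

Margin of error = t* · s/√n = 2.453 · 3.0/√32 = 1.30

CI: (37.30, 39.90)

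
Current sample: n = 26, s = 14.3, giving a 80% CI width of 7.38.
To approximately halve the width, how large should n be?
n ≈ 104

CI width ∝ 1/√n
To reduce width by factor 2, need √n to grow by 2 → need 2² = 4 times as many samples.

Current: n = 26, width = 7.38
New: n = 104, width ≈ 3.62

Width reduced by factor of 7.38/3.62 = 2.04.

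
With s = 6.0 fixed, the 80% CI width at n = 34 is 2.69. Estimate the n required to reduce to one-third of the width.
n ≈ 306

CI width ∝ 1/√n
To reduce width by factor 3, need √n to grow by 3 → need 3² = 9 times as many samples.

Current: n = 34, width = 2.69
New: n = 306, width ≈ 0.88

Width reduced by factor of 2.69/0.88 = 3.06.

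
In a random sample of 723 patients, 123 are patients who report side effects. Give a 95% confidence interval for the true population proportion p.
(0.143, 0.198)

Proportion CI:
p̂ = 123/723 = 0.17012
SE = √(p̂(1-p̂)/n) = √(0.17012 · 0.82988 / 723) = 0.01397

z* = 1.960
Margin = z* · SE = 1.960 · 0.01397 = 0.0274

CI: 0.17012 ± 0.0274 = (0.143, 0.198)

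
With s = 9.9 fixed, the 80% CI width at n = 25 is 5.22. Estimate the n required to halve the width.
n ≈ 100

CI width ∝ 1/√n
To reduce width by factor 2, need √n to grow by 2 → need 2² = 4 times as many samples.

Current: n = 25, width = 5.22
New: n = 100, width ≈ 2.55

Width reduced by factor of 5.22/2.55 = 2.05.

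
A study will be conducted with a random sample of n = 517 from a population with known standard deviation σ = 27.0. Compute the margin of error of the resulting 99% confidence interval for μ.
Margin of error = 3.06

Margin of error = z* · σ/√n
= 2.576 · 27.0/√517
= 2.576 · 27.0/22.7376
= 3.06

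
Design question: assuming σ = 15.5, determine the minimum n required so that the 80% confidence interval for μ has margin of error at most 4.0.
n ≥ 25

For margin E ≤ 4.0:
n ≥ (z* · σ / E)²
n ≥ (1.282 · 15.5 / 4.0)²
n ≥ 24.68

Minimum n = 25 (rounding up)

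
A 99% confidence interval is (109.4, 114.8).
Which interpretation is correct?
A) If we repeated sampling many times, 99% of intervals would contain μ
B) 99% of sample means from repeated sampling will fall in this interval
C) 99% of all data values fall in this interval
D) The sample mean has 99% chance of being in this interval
A

A) Correct — this is the frequentist long-run coverage interpretation.
B) Wrong — coverage applies to intervals containing μ, not to future x̄ values.
C) Wrong — a CI is about the parameter μ, not individual data values.
D) Wrong — x̄ is observed and sits in the interval by construction.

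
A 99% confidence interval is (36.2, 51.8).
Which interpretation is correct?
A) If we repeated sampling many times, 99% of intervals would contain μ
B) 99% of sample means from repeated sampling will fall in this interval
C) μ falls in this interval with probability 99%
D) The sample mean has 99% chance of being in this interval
A

A) Correct — this is the frequentist long-run coverage interpretation.
B) Wrong — coverage applies to intervals containing μ, not to future x̄ values.
C) Wrong — μ is fixed; the randomness lives in the interval, not in μ.
D) Wrong — x̄ is observed and sits in the interval by construction.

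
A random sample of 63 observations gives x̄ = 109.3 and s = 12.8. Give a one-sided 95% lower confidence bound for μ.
μ ≥ 106.61

Lower bound (one-sided):
t* = 1.670 (one-sided for 95%)
Lower bound = x̄ - t* · s/√n = 109.3 - 1.670 · 12.8/√63 = 106.61

We are 95% confident that μ ≥ 106.61.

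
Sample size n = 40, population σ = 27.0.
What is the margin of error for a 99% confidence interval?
Margin of error = 11.00

Margin of error = z* · σ/√n
= 2.576 · 27.0/√40
= 2.576 · 27.0/6.3246
= 11.00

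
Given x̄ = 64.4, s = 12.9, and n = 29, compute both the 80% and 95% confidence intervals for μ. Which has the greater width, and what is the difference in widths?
95% CI is wider by 3.52

df = 28
80% CI: t* = 1.313, (61.25, 67.55), width = 2 · t* · s/√n = 6.29
95% CI: t* = 2.048, (59.49, 69.31), width = 2 · t* · s/√n = 9.81

The 95% CI is wider by 9.81 - 6.29 = 3.52.
Higher confidence requires a wider interval.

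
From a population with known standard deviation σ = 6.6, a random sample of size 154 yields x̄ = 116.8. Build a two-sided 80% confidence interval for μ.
(116.12, 117.48)

z-interval (σ known):
z* = 1.282 for 80% confidence

Margin of error = z* · σ/√n = 1.282 · 6.6/√154 = 0.68

CI: (116.8 - 0.68, 116.8 + 0.68) = (116.12, 117.48)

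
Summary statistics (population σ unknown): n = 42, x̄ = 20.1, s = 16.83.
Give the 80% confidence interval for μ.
(16.72, 23.48)

t-interval (σ unknown):
df = n - 1 = 41
t* = 1.303 for 80% confidence

Margin of error = t* · s/√n = 1.303 · 16.83/√42 = 3.38

CI: (16.72, 23.48)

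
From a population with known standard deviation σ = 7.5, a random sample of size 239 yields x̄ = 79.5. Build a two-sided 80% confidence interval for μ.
(78.88, 80.12)

z-interval (σ known):
z* = 1.282 for 80% confidence

Margin of error = z* · σ/√n = 1.282 · 7.5/√239 = 0.62

CI: (79.5 - 0.62, 79.5 + 0.62) = (78.88, 80.12)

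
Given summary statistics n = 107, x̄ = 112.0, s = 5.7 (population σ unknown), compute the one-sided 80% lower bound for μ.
μ ≥ 111.53

Lower bound (one-sided):
t* = 0.845 (one-sided for 80%)
Lower bound = x̄ - t* · s/√n = 112.0 - 0.845 · 5.7/√107 = 111.53

We are 80% confident that μ ≥ 111.53.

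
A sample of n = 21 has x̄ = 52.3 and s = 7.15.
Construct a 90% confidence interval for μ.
(49.61, 54.99)

t-interval (σ unknown):
df = n - 1 = 20
t* = 1.725 for 90% confidence

Margin of error = t* · s/√n = 1.725 · 7.15/√21 = 2.69

CI: (49.61, 54.99)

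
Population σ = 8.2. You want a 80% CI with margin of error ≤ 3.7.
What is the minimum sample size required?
n ≥ 9

For margin E ≤ 3.7:
n ≥ (z* · σ / E)²
n ≥ (1.282 · 8.2 / 3.7)²
n ≥ 8.07

Minimum n = 9 (rounding up)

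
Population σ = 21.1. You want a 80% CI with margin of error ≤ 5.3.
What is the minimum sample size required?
n ≥ 27

For margin E ≤ 5.3:
n ≥ (z* · σ / E)²
n ≥ (1.282 · 21.1 / 5.3)²
n ≥ 26.05

Minimum n = 27 (rounding up)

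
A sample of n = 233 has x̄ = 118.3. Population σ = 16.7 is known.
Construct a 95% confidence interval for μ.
(116.16, 120.44)

z-interval (σ known):
z* = 1.960 for 95% confidence

Margin of error = z* · σ/√n = 1.960 · 16.7/√233 = 2.14

CI: (118.3 - 2.14, 118.3 + 2.14) = (116.16, 120.44)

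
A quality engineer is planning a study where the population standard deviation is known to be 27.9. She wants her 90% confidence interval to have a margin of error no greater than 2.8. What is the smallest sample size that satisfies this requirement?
n ≥ 269

For margin E ≤ 2.8:
n ≥ (z* · σ / E)²
n ≥ (1.645 · 27.9 / 2.8)²
n ≥ 268.67

Minimum n = 269 (rounding up)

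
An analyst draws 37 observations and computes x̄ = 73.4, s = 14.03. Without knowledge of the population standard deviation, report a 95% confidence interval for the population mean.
(68.72, 78.08)

t-interval (σ unknown):
df = n - 1 = 36
t* = 2.028 for 95% confidence

Margin of error = t* · s/√n = 2.028 · 14.03/√37 = 4.68

CI: (68.72, 78.08)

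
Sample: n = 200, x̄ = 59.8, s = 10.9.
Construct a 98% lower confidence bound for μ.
μ ≥ 58.21

Lower bound (one-sided):
t* = 2.067 (one-sided for 98%)
Lower bound = x̄ - t* · s/√n = 59.8 - 2.067 · 10.9/√200 = 58.21

We are 98% confident that μ ≥ 58.21.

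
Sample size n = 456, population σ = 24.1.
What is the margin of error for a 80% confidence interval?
Margin of error = 1.45

Margin of error = z* · σ/√n
= 1.282 · 24.1/√456
= 1.282 · 24.1/21.3542
= 1.45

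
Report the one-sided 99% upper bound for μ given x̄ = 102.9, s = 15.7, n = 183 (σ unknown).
μ ≤ 105.62

Upper bound (one-sided):
t* = 2.347 (one-sided for 99%)
Upper bound = x̄ + t* · s/√n = 102.9 + 2.347 · 15.7/√183 = 105.62

We are 99% confident that μ ≤ 105.62.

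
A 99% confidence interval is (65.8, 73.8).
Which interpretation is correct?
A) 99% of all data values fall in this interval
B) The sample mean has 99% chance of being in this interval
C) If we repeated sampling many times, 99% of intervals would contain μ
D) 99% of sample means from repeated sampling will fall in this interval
C

A) Wrong — a CI is about the parameter μ, not individual data values.
B) Wrong — x̄ is observed and sits in the interval by construction.
C) Correct — this is the frequentist long-run coverage interpretation.
D) Wrong — coverage applies to intervals containing μ, not to future x̄ values.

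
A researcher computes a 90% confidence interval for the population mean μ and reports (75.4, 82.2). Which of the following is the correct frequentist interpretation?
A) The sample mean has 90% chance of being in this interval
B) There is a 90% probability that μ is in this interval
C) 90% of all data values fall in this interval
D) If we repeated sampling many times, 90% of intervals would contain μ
D

A) Wrong — x̄ is observed and sits in the interval by construction.
B) Wrong — μ is fixed; the randomness lives in the interval, not in μ.
C) Wrong — a CI is about the parameter μ, not individual data values.
D) Correct — this is the frequentist long-run coverage interpretation.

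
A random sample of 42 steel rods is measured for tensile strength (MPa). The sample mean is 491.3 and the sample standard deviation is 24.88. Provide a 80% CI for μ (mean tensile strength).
(486.30, 496.30)

t-interval (σ unknown):
df = n - 1 = 41
t* = 1.303 for 80% confidence

Margin of error = t* · s/√n = 1.303 · 24.88/√42 = 5.00

CI: (486.30, 496.30)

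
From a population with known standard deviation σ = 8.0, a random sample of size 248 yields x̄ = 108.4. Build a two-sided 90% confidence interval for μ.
(107.56, 109.24)

z-interval (σ known):
z* = 1.645 for 90% confidence

Margin of error = z* · σ/√n = 1.645 · 8.0/√248 = 0.84

CI: (108.4 - 0.84, 108.4 + 0.84) = (107.56, 109.24)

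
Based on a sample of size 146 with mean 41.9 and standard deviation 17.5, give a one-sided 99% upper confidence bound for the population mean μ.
μ ≤ 45.31

Upper bound (one-sided):
t* = 2.352 (one-sided for 99%)
Upper bound = x̄ + t* · s/√n = 41.9 + 2.352 · 17.5/√146 = 45.31

We are 99% confident that μ ≤ 45.31.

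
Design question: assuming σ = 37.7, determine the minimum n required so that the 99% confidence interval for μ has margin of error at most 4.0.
n ≥ 590

For margin E ≤ 4.0:
n ≥ (z* · σ / E)²
n ≥ (2.576 · 37.7 / 4.0)²
n ≥ 589.46

Minimum n = 590 (rounding up)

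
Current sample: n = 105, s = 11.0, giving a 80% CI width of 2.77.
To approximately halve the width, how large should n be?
n ≈ 420

CI width ∝ 1/√n
To reduce width by factor 2, need √n to grow by 2 → need 2² = 4 times as many samples.

Current: n = 105, width = 2.77
New: n = 420, width ≈ 1.38

Width reduced by factor of 2.77/1.38 = 2.01.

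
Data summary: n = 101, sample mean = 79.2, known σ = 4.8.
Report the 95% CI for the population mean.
(78.26, 80.14)

z-interval (σ known):
z* = 1.960 for 95% confidence

Margin of error = z* · σ/√n = 1.960 · 4.8/√101 = 0.94

CI: (79.2 - 0.94, 79.2 + 0.94) = (78.26, 80.14)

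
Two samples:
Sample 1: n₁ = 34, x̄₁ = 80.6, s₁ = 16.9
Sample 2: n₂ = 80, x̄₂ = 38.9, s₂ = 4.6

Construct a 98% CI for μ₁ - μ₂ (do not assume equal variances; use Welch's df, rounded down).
(34.52, 48.88)

Difference: x̄₁ - x̄₂ = 41.70
SE = √(s₁²/n₁ + s₂²/n₂) = √(16.9²/34 + 4.6²/80) = 2.9436
df = 35.10 → 35 (Welch–Satterthwaite, rounded down)
t* = 2.438

CI: 41.70 ± 2.438 · 2.9436 = 41.70 ± 7.18 = (34.52, 48.88)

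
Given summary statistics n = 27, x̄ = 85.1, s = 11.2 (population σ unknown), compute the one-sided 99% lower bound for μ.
μ ≥ 79.76

Lower bound (one-sided):
t* = 2.479 (one-sided for 99%)
Lower bound = x̄ - t* · s/√n = 85.1 - 2.479 · 11.2/√27 = 79.76

We are 99% confident that μ ≥ 79.76.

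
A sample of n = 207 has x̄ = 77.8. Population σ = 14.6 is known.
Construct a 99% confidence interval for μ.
(75.19, 80.41)

z-interval (σ known):
z* = 2.576 for 99% confidence

Margin of error = z* · σ/√n = 2.576 · 14.6/√207 = 2.61

CI: (77.8 - 2.61, 77.8 + 2.61) = (75.19, 80.41)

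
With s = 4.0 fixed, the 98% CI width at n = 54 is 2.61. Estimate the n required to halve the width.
n ≈ 216

CI width ∝ 1/√n
To reduce width by factor 2, need √n to grow by 2 → need 2² = 4 times as many samples.

Current: n = 54, width = 2.61
New: n = 216, width ≈ 1.28

Width reduced by factor of 2.61/1.28 = 2.04.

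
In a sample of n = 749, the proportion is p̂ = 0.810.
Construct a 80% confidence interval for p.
(0.792, 0.828)

Proportion CI:
SE = √(p̂(1-p̂)/n) = √(0.810 · 0.190 / 749) = 0.01433

z* = 1.282
Margin = z* · SE = 1.282 · 0.01433 = 0.0184

CI: 0.810 ± 0.0184 = (0.792, 0.828)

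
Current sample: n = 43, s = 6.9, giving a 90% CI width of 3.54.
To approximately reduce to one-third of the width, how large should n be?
n ≈ 387

CI width ∝ 1/√n
To reduce width by factor 3, need √n to grow by 3 → need 3² = 9 times as many samples.

Current: n = 43, width = 3.54
New: n = 387, width ≈ 1.16

Width reduced by factor of 3.54/1.16 = 3.05.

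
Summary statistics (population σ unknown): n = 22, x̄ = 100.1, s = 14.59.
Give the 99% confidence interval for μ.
(91.29, 108.91)

t-interval (σ unknown):
df = n - 1 = 21
t* = 2.831 for 99% confidence

Margin of error = t* · s/√n = 2.831 · 14.59/√22 = 8.81

CI: (91.29, 108.91)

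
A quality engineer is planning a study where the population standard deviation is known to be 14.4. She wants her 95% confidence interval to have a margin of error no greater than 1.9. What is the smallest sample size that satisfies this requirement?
n ≥ 221

For margin E ≤ 1.9:
n ≥ (z* · σ / E)²
n ≥ (1.960 · 14.4 / 1.9)²
n ≥ 220.66

Minimum n = 221 (rounding up)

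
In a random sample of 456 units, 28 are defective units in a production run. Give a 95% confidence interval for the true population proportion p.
(0.039, 0.083)

Proportion CI:
p̂ = 28/456 = 0.06140
SE = √(p̂(1-p̂)/n) = √(0.06140 · 0.93860 / 456) = 0.01124

z* = 1.960
Margin = z* · SE = 1.960 · 0.01124 = 0.0220

CI: 0.06140 ± 0.0220 = (0.039, 0.083)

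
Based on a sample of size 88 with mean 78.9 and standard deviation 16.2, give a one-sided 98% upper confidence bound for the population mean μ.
μ ≤ 82.50

Upper bound (one-sided):
t* = 2.085 (one-sided for 98%)
Upper bound = x̄ + t* · s/√n = 78.9 + 2.085 · 16.2/√88 = 82.50

We are 98% confident that μ ≤ 82.50.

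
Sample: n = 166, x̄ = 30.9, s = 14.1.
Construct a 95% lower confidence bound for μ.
μ ≥ 29.09

Lower bound (one-sided):
t* = 1.654 (one-sided for 95%)
Lower bound = x̄ - t* · s/√n = 30.9 - 1.654 · 14.1/√166 = 29.09

We are 95% confident that μ ≥ 29.09.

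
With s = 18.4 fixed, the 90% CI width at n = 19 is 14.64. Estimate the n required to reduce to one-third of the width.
n ≈ 171

CI width ∝ 1/√n
To reduce width by factor 3, need √n to grow by 3 → need 3² = 9 times as many samples.

Current: n = 19, width = 14.64
New: n = 171, width ≈ 4.65

Width reduced by factor of 14.64/4.65 = 3.15.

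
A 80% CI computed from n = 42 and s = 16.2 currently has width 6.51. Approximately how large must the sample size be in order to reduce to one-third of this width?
n ≈ 378

CI width ∝ 1/√n
To reduce width by factor 3, need √n to grow by 3 → need 3² = 9 times as many samples.

Current: n = 42, width = 6.51
New: n = 378, width ≈ 2.14

Width reduced by factor of 6.51/2.14 = 3.04.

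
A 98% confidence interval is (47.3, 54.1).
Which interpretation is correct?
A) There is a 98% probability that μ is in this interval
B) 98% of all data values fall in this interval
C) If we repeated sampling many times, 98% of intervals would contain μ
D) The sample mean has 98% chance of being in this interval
C

A) Wrong — μ is fixed; the randomness lives in the interval, not in μ.
B) Wrong — a CI is about the parameter μ, not individual data values.
C) Correct — this is the frequentist long-run coverage interpretation.
D) Wrong — x̄ is observed and sits in the interval by construction.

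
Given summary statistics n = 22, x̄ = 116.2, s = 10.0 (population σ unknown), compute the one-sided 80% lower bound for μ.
μ ≥ 114.37

Lower bound (one-sided):
t* = 0.859 (one-sided for 80%)
Lower bound = x̄ - t* · s/√n = 116.2 - 0.859 · 10.0/√22 = 114.37

We are 80% confident that μ ≥ 114.37.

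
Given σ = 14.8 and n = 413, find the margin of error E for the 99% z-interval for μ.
Margin of error = 1.88

Margin of error = z* · σ/√n
= 2.576 · 14.8/√413
= 2.576 · 14.8/20.3224
= 1.88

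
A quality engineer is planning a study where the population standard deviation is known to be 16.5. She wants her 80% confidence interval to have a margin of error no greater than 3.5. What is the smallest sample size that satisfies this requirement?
n ≥ 37

For margin E ≤ 3.5:
n ≥ (z* · σ / E)²
n ≥ (1.282 · 16.5 / 3.5)²
n ≥ 36.53

Minimum n = 37 (rounding up)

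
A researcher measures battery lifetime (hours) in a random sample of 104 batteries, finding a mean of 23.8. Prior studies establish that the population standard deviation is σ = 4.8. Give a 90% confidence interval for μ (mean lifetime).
(23.03, 24.57)

z-interval (σ known):
z* = 1.645 for 90% confidence

Margin of error = z* · σ/√n = 1.645 · 4.8/√104 = 0.77

CI: (23.8 - 0.77, 23.8 + 0.77) = (23.03, 24.57)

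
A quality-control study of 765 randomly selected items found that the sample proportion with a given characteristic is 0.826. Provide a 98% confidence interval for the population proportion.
(0.794, 0.858)

Proportion CI:
SE = √(p̂(1-p̂)/n) = √(0.826 · 0.174 / 765) = 0.01371

z* = 2.326
Margin = z* · SE = 2.326 · 0.01371 = 0.0319

CI: 0.826 ± 0.0319 = (0.794, 0.858)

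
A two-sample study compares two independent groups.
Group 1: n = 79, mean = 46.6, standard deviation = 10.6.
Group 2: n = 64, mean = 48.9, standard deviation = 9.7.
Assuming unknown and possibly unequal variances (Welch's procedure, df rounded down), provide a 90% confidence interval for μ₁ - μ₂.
(-5.12, 0.52)

Difference: x̄₁ - x̄₂ = -2.30
SE = √(s₁²/n₁ + s₂²/n₂) = √(10.6²/79 + 9.7²/64) = 1.7007
df = 138.88 → 138 (Welch–Satterthwaite, rounded down)
t* = 1.656

CI: -2.30 ± 1.656 · 1.7007 = -2.30 ± 2.82 = (-5.12, 0.52)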